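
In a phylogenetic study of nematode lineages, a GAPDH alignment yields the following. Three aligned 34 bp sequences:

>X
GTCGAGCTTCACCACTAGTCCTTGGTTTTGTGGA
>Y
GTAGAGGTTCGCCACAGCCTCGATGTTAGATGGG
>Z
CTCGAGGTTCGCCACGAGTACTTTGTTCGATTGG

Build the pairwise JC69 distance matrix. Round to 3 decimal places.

X–Y: 15/34 sites differ → p ≈ 0.441176, d = −0.75 ln(1 − 0.588235) = 0.665477 ≈ 0.665.
X–Z: 11/34 sites differ → p ≈ 0.323529, d = −0.75 ln(1 − 0.431372) = 0.423397 ≈ 0.423.
Y–Z: 11/34 sites differ → p ≈ 0.323529, d = −0.75 ln(1 − 0.431372) = 0.423397 ≈ 0.423.

d(X,Y) = 0.665, d(X,Z) = 0.423, d(Y,Z) = 0.423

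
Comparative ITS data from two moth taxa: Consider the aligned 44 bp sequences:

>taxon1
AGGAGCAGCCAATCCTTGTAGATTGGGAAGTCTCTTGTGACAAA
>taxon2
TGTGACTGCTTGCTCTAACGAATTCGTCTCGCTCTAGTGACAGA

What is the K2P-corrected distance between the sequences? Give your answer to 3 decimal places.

0.938

Of 44 sites, 11 differences are transitions and 12 are transversions, so P = 11/44 = 0.25 and Q = 12/44 ≈ 0.272727.
Under the Kimura two-parameter model, d = −½ ln(1 − 2P − Q) − ¼ ln(1 − 2Q).
1 − 2P − Q = 0.227273, giving −½ ln(0.227273) = 0.740802.
1 − 2Q = 0.454546, giving −¼ ln(0.454546) = 0.197114.
d = 0.740802 + 0.197114 = 0.937916.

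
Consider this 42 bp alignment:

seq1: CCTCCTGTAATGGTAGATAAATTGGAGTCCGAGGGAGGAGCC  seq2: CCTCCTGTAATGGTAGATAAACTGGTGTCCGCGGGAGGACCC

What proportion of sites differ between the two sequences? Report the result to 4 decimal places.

0.0952

The sequences differ at 4 of 42 positions (sites 22, 26, 32, 40).
p = 4/42 = 0.095238… ≈ 0.0952 (to 4 d.p.).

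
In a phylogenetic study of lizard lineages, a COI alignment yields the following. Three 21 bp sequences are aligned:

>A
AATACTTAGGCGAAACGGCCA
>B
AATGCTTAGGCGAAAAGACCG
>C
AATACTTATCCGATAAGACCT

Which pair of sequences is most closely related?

A and B

A–B: 4/21 differ, p = 0.190, d = 0.220.
A–C: 6/21 differ, p = 0.286, d = 0.360.
B–C: 5/21 differ, p = 0.238, d = 0.286.
The smallest distance is between A and B.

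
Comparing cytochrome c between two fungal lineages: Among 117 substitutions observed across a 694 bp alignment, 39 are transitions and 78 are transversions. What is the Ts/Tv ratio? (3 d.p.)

0.500

R = 39/78 = 0.500.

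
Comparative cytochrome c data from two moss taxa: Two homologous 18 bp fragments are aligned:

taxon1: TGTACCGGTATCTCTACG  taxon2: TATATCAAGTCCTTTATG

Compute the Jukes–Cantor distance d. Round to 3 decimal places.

0.824

The sequences differ at 9 of 18 sites (2, 5, 7, 8, 9, 10, 11, 14, 17), so p = 9/18 = 0.5.
d = −(3/4) ln(1 − 4p/3) = −0.75 ln(1 − 0.666667) = −0.75 ln(0.333333)
  = −0.75 × (-1.098613) = 0.823960 substitutions/site.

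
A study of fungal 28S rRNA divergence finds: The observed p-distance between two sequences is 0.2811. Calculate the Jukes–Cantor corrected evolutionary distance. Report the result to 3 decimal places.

d = −(3/4) ln(1 − 4p/3) = −0.75 ln(1 − 0.3748) = −0.75 ln(0.6252)
  = −0.75 × (-0.469684) = 0.352263 substitutions/site.

0.352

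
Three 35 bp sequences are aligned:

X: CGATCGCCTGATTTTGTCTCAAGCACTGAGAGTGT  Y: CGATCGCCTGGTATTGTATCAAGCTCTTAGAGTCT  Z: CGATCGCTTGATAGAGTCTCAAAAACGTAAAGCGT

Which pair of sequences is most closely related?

X and Y

X–Y: 6/35 differ, p = 0.171, d = 0.195.
X–Z: 10/35 differ, p = 0.286, d = 0.360.
Y–Z: 12/35 differ, p = 0.343, d = 0.458.
The smallest distance is between X and Y.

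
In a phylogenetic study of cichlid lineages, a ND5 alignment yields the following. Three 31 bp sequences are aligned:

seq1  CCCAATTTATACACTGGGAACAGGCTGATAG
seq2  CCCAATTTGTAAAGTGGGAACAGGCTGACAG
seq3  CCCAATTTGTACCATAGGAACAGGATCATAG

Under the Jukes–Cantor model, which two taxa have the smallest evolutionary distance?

seq1 and seq2

seq1–seq2: 4/31 differ, p = 0.129, d = 0.142.
seq1–seq3: 6/31 differ, p = 0.194, d = 0.224.
seq2–seq3: 7/31 differ, p = 0.226, d = 0.269.
The smallest distance is between seq1 and seq2.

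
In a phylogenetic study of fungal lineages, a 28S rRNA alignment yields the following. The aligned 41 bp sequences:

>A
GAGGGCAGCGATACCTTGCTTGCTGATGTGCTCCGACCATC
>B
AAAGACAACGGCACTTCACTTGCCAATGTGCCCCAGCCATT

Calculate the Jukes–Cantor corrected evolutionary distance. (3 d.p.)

0.502

The sequences differ at 15 of 41 sites, so p = 15/41 ≈ 0.365854.
d = −(3/4) ln(1 − 4p/3) = −0.75 ln(1 − 0.487805) = −0.75 ln(0.512195)
  = −0.75 × (-0.669050) = 0.501788 substitutions/site.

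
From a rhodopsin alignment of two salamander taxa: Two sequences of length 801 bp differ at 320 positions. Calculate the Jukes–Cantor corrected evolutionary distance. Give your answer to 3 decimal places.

0.571

p = 320/801 ≈ 0.399501.
d = −(3/4) ln(1 − 4p/3) = −0.75 ln(1 − 0.532668) = −0.75 ln(0.467332)
  = −0.75 × (-0.760715) = 0.570536 substitutions/site.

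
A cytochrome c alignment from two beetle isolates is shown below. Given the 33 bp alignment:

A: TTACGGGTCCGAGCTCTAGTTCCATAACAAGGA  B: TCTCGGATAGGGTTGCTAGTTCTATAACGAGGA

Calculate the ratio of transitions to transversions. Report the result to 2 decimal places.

1.20

Transitions are A↔G and C↔T; transversions are all other mismatches.
Transitions: 6. Transversions: 5.
R = 6/5 = 1.20.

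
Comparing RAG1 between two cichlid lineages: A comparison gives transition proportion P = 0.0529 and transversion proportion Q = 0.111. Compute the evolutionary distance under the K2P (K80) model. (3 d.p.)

Under the Kimura two-parameter model, d = −½ ln(1 − 2P − Q) − ¼ ln(1 − 2Q).
1 − 2P − Q = 0.7832, giving −½ ln(0.7832) = 0.122184.
1 − 2Q = 0.778, giving −¼ ln(0.778) = 0.062757.
d = 0.122184 + 0.062757 = 0.184941.

0.185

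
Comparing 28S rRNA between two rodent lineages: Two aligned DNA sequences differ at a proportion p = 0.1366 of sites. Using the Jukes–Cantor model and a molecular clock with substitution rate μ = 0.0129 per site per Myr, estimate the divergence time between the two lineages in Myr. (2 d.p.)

d = −(3/4) ln(1 − 4p/3) = −0.75 ln(1 − 0.182133) = −0.75 ln(0.817867)
  = −0.75 × (-0.201056) = 0.150792 substitutions/site.
Under a molecular clock d = 2μt, so t = d/(2μ) = 0.150792 / (2 × 0.0129) = 5.84 Myr.

5.84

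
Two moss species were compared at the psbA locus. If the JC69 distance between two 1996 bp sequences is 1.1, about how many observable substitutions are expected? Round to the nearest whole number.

1152

Invert JC69: p = (3/4)(1 − e^(−4d/3)) = 0.75 × (1 − e^(-1.466667)) = 0.75 × (1 − 0.230693) = 0.576980.
Expected differing sites = pL ≈ 0.576980 × 1996 = 1151.65208 ≈ 1152.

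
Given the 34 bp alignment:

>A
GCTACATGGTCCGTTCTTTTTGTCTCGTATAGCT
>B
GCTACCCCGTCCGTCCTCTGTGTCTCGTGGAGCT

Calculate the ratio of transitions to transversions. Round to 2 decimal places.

1.00

Transitions are A↔G and C↔T; transversions are all other mismatches.
Transitions: 4. Transversions: 4.
R = 4/4 = 1.00.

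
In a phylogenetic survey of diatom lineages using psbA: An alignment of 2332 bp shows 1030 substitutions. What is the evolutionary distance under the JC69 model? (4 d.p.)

0.6667

p = 1030/2332 ≈ 0.441681.
d = −(3/4) ln(1 − 4p/3) = −0.75 ln(1 − 0.588908) = −0.75 ln(0.411092)
  = −0.75 × (-0.888938) = 0.666704 substitutions/site.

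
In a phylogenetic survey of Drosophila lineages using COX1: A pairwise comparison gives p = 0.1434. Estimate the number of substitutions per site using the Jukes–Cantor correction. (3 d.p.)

d = −(3/4) ln(1 − 4p/3) = −0.75 ln(1 − 0.1912) = −0.75 ln(0.8088)
  = −0.75 × (-0.212204) = 0.159153 substitutions/site.

0.159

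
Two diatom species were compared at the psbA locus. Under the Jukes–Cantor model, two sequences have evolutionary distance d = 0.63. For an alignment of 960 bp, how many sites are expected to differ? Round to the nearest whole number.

Invert JC69: p = (3/4)(1 − e^(−4d/3)) = 0.75 × (1 − e^(-0.84)) = 0.75 × (1 − 0.431711) = 0.426217.
Expected differing sites = pL ≈ 0.426217 × 960 = 409.16832 ≈ 409.

409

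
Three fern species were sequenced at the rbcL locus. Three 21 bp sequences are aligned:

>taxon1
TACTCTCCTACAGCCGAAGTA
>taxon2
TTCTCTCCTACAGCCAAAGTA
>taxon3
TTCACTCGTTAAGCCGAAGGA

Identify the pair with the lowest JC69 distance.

taxon1 and taxon2

taxon1–taxon2: 2/21 differ, p = 0.095, d = 0.102.
taxon1–taxon3: 6/21 differ, p = 0.286, d = 0.360.
taxon2–taxon3: 6/21 differ, p = 0.286, d = 0.360.
The smallest distance is between taxon1 and taxon2.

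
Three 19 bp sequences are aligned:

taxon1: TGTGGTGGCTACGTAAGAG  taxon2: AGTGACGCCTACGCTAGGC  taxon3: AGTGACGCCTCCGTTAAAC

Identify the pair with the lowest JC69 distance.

taxon2 and taxon3

taxon1–taxon2: 8/19 differ, p = 0.421, d = 0.618.
taxon1–taxon3: 8/19 differ, p = 0.421, d = 0.618.
taxon2–taxon3: 4/19 differ, p = 0.211, d = 0.247.
The smallest distance is between taxon2 and taxon3.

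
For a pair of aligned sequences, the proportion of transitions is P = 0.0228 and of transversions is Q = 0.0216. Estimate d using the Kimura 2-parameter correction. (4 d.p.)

Under the Kimura two-parameter model, d = −½ ln(1 − 2P − Q) − ¼ ln(1 − 2Q).
1 − 2P − Q = 0.9328, giving −½ ln(0.9328) = 0.034782.
1 − 2Q = 0.9568, giving −¼ ln(0.9568) = 0.011040.
d = 0.034782 + 0.011040 = 0.045822.

0.0458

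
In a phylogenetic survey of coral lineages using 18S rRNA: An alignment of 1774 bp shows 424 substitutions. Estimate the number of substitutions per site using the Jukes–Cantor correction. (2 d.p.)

0.29

p = 424/1774 ≈ 0.239008.
d = −(3/4) ln(1 − 4p/3) = −0.75 ln(1 − 0.318677) = −0.75 ln(0.681323)
  = −0.75 × (-0.383719) = 0.287789 substitutions/site.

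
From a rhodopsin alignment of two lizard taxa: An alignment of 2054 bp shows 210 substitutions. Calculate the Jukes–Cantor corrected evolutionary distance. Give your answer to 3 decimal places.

p = 210/2054 ≈ 0.10224.
d = −(3/4) ln(1 − 4p/3) = −0.75 ln(1 − 0.13632) = −0.75 ln(0.86368)
  = −0.75 × (-0.146553) = 0.109915 substitutions/site.

0.110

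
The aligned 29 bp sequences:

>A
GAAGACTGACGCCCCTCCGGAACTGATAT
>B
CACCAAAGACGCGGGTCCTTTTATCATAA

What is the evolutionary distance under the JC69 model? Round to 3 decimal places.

0.878

The sequences differ at 15 of 29 sites, so p = 15/29 ≈ 0.517241.
d = −(3/4) ln(1 − 4p/3) = −0.75 ln(1 − 0.689655) = −0.75 ln(0.310345)
  = −0.75 × (-1.170071) = 0.877553 substitutions/site.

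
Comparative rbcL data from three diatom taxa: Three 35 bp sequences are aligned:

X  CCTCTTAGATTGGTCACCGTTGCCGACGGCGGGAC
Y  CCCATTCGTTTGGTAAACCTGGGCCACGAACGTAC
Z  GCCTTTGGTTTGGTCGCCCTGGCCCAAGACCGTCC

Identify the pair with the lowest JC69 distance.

X–Y: 14/35 differ, p = 0.400, d = 0.572.
X–Z: 14/35 differ, p = 0.400, d = 0.572.
Y–Z: 10/35 differ, p = 0.286, d = 0.360.
The smallest distance is between Y and Z.

Y and Z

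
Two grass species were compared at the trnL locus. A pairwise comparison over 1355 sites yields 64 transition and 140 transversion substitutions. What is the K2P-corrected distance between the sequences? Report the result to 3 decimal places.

0.168

P = 64/1355 ≈ 0.047232 and Q = 140/1355 ≈ 0.103321.
Under the Kimura two-parameter model, d = −½ ln(1 − 2P − Q) − ¼ ln(1 − 2Q).
1 − 2P − Q = 0.802215, giving −½ ln(0.802215) = 0.110189.
1 − 2Q = 0.793358, giving −¼ ln(0.793358) = 0.057870.
d = 0.110189 + 0.057870 = 0.168059.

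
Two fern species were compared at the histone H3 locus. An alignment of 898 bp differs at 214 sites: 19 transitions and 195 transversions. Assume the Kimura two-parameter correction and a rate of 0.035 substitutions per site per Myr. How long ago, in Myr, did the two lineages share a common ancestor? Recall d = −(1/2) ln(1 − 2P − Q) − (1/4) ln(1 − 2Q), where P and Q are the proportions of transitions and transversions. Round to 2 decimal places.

4.18

P = 19/898 ≈ 0.021158 and Q = 195/898 ≈ 0.217149.
Under the Kimura two-parameter model, d = −½ ln(1 − 2P − Q) − ¼ ln(1 − 2Q).
1 − 2P − Q = 0.740535, giving −½ ln(0.740535) = 0.150191.
1 − 2Q = 0.565702, giving −¼ ln(0.565702) = 0.142422.
d = 0.150191 + 0.142422 = 0.292613.
Under a molecular clock d = 2μt, so t = d/(2μ) = 0.292613 / (2 × 0.035) = 4.18 Myr.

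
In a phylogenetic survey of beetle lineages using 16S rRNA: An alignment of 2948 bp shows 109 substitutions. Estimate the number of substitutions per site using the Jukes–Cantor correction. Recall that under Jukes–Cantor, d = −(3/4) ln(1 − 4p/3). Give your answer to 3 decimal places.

0.038

p = 109/2948 ≈ 0.036974.
d = −(3/4) ln(1 − 4p/3) = −0.75 ln(1 − 0.049299) = −0.75 ln(0.950701)
  = −0.75 × (-0.050556) = 0.037917 substitutions/site.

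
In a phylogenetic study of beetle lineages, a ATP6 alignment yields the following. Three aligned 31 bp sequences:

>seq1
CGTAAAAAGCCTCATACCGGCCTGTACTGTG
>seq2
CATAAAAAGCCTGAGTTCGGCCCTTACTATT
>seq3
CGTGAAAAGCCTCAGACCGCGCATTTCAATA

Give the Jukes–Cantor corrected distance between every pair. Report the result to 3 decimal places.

d(seq1,seq2) = 0.367, d(seq1,seq3) = 0.422, d(seq2,seq3) = 0.481

seq1–seq2: 9/31 sites differ → p ≈ 0.290323, d = −0.75 ln(1 − 0.387097) = 0.367161 ≈ 0.367.
seq1–seq3: 10/31 sites differ → p ≈ 0.322581, d = −0.75 ln(1 − 0.430108) = 0.421731 ≈ 0.422.
seq2–seq3: 11/31 sites differ → p ≈ 0.354839, d = −0.75 ln(1 − 0.473119) = 0.480585 ≈ 0.481.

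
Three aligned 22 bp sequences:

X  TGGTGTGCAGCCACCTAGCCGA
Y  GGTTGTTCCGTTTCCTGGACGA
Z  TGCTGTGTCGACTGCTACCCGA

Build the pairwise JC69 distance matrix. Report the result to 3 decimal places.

X–Y: 9/22 sites differ → p ≈ 0.409091, d = −0.75 ln(1 − 0.545455) = 0.591344 ≈ 0.591.
X–Z: 7/22 sites differ → p ≈ 0.318182, d = −0.75 ln(1 − 0.424243) = 0.414052 ≈ 0.414.
Y–Z: 10/22 sites differ → p ≈ 0.454545, d = −0.75 ln(1 − 0.60606) = 0.698667 ≈ 0.699.

d(X,Y) = 0.591, d(X,Z) = 0.414, d(Y,Z) = 0.699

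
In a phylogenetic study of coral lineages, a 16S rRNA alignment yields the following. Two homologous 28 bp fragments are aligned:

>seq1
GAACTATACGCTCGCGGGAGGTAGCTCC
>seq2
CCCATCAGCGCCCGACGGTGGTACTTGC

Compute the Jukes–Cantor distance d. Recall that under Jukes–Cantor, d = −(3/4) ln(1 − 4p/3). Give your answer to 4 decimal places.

0.8240

The sequences differ at 14 of 28 sites, so p = 14/28 = 0.5.
d = −(3/4) ln(1 − 4p/3) = −0.75 ln(1 − 0.666667) = −0.75 ln(0.333333)
  = −0.75 × (-1.098613) = 0.823960 substitutions/site.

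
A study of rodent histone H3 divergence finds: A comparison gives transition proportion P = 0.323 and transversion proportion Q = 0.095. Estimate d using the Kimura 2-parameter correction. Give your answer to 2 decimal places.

Under the Kimura two-parameter model, d = −½ ln(1 − 2P − Q) − ¼ ln(1 − 2Q).
1 − 2P − Q = 0.259, giving −½ ln(0.259) = 0.675464.
1 − 2Q = 0.81, giving −¼ ln(0.81) = 0.052680.
d = 0.675464 + 0.052680 = 0.728144.

0.73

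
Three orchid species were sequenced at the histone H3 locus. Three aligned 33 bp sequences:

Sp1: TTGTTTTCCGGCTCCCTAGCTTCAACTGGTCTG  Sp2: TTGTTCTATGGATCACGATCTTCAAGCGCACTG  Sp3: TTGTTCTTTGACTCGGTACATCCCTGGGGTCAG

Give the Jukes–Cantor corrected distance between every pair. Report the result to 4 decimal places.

d(Sp1,Sp2) = 0.4408, d(Sp1,Sp3) = 0.6254, d(Sp2,Sp3) = 0.6987

Sp1–Sp2: 11/33 sites differ → p ≈ 0.333333, d = −0.75 ln(1 − 0.444444) = 0.440839 ≈ 0.4408.
Sp1–Sp3: 14/33 sites differ → p ≈ 0.424242, d = −0.75 ln(1 − 0.565656) = 0.625439 ≈ 0.6254.
Sp2–Sp3: 15/33 sites differ → p ≈ 0.454545, d = −0.75 ln(1 − 0.60606) = 0.698667 ≈ 0.6987.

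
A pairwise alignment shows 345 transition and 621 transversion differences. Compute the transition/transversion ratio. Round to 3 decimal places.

0.556

R = 345/621 = 0.555555… ≈ 0.556 (to 3 d.p.).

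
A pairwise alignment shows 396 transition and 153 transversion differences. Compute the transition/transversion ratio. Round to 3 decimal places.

2.588

R = 396/153 = 2.588235… ≈ 2.588 (to 3 d.p.).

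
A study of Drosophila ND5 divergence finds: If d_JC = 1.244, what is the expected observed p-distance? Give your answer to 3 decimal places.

0.607

p = (3/4)(1 − e^(−4d/3)) = 0.75 × (1 − e^(-1.658667)) = 0.75 × (1 − 0.190393) = 0.607205.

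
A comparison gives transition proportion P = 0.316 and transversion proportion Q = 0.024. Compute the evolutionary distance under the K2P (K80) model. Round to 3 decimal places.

Under the Kimura two-parameter model, d = −½ ln(1 − 2P − Q) − ¼ ln(1 − 2Q).
1 − 2P − Q = 0.344, giving −½ ln(0.344) = 0.533557.
1 − 2Q = 0.952, giving −¼ ln(0.952) = 0.012298.
d = 0.533557 + 0.012298 = 0.545855.

0.546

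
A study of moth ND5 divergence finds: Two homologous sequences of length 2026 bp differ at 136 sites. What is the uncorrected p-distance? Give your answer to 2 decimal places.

0.07

p = 136/2026 = 0.067127… ≈ 0.07 (to 2 d.p.).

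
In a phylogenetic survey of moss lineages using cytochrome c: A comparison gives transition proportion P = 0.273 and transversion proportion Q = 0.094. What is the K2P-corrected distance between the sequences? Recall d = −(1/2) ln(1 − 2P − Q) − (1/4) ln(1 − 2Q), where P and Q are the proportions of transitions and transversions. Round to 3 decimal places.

Under the Kimura two-parameter model, d = −½ ln(1 − 2P − Q) − ¼ ln(1 − 2Q).
1 − 2P − Q = 0.36, giving −½ ln(0.36) = 0.510826.
1 − 2Q = 0.812, giving −¼ ln(0.812) = 0.052064.
d = 0.510826 + 0.052064 = 0.562890.

0.563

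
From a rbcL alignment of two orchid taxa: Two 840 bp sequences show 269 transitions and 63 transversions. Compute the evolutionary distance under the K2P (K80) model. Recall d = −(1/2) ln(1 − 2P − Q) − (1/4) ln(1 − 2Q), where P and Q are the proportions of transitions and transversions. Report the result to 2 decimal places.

P = 269/840 ≈ 0.320238 and Q = 63/840 = 0.075.
Under the Kimura two-parameter model, d = −½ ln(1 − 2P − Q) − ¼ ln(1 − 2Q).
1 − 2P − Q = 0.284524, giving −½ ln(0.284524) = 0.628469.
1 − 2Q = 0.85, giving −¼ ln(0.85) = 0.040630.
d = 0.628469 + 0.040630 = 0.669099.

0.67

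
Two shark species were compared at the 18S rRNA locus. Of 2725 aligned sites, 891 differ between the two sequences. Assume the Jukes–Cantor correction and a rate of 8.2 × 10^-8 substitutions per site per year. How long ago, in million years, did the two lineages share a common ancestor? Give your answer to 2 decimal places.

p = 891/2725 ≈ 0.326972.
d = −(3/4) ln(1 − 4p/3) = −0.75 ln(1 − 0.435963) = −0.75 ln(0.564037)
  = −0.75 × (-0.572635) = 0.429476 substitutions/site.
Under a molecular clock d = 2μt, so t = d/(2μ) = 0.429476 / (2 × 8.2 × 10^-8) = 2.62 million years.

2.62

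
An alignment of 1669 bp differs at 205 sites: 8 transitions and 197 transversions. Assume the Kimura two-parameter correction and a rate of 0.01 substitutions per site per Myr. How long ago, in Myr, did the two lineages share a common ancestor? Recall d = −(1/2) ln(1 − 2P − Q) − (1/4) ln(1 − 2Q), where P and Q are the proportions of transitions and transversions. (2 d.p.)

6.78

P = 8/1669 ≈ 0.004793 and Q = 197/1669 ≈ 0.118035.
Under the Kimura two-parameter model, d = −½ ln(1 − 2P − Q) − ¼ ln(1 − 2Q).
1 − 2P − Q = 0.872379, giving −½ ln(0.872379) = 0.068266.
1 − 2Q = 0.76393, giving −¼ ln(0.76393) = 0.067320.
d = 0.068266 + 0.067320 = 0.135586.
Under a molecular clock d = 2μt, so t = d/(2μ) = 0.135586 / (2 × 0.01) = 6.78 Myr.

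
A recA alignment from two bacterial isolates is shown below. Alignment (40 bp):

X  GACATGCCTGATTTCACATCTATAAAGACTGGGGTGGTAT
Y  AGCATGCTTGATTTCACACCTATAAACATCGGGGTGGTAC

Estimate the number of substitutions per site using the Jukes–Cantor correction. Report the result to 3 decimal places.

0.233

The sequences differ at 8 of 40 sites (1, 2, 8, 19, 27, 29, 30, 40), so p = 8/40 = 0.2.
d = −(3/4) ln(1 − 4p/3) = −0.75 ln(1 − 0.266667) = −0.75 ln(0.733333)
  = −0.75 × (-0.310155) = 0.232616 substitutions/site.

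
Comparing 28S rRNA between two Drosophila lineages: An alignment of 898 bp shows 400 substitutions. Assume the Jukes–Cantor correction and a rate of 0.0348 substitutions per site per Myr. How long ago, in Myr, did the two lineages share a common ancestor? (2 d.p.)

9.71

p = 400/898 ≈ 0.445434.
d = −(3/4) ln(1 − 4p/3) = −0.75 ln(1 − 0.593912) = −0.75 ln(0.406088)
  = −0.75 × (-0.901185) = 0.675889 substitutions/site.
Under a molecular clock d = 2μt, so t = d/(2μ) = 0.675889 / (2 × 0.0348) = 9.71 Myr.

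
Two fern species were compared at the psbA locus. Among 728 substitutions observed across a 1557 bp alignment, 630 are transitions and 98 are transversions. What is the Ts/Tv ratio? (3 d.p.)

R = 630/98 = 6.428571… ≈ 6.429 (to 3 d.p.).

6.429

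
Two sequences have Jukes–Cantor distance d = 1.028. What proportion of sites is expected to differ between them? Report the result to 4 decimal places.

p = (3/4)(1 − e^(−4d/3)) = 0.75 × (1 − e^(-1.370667)) = 0.75 × (1 − 0.253938) = 0.559547.

0.5595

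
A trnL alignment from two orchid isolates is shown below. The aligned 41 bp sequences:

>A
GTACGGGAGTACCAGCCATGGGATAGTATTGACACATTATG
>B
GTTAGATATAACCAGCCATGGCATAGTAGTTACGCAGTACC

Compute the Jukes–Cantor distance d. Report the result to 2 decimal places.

The sequences differ at 13 of 41 sites, so p = 13/41 ≈ 0.317073.
d = −(3/4) ln(1 − 4p/3) = −0.75 ln(1 − 0.422764) = −0.75 ln(0.577236)
  = −0.75 × (-0.549504) = 0.412128 substitutions/site.

0.41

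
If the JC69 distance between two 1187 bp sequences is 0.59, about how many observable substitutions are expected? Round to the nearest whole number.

Invert JC69: p = (3/4)(1 − e^(−4d/3)) = 0.75 × (1 − e^(-0.786667)) = 0.75 × (1 − 0.455360) = 0.408480.
Expected differing sites = pL ≈ 0.408480 × 1187 = 484.86576 ≈ 485.

485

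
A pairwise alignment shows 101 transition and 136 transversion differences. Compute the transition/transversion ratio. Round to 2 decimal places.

R = 101/136 = 0.742647… ≈ 0.74 (to 2 d.p.).

0.74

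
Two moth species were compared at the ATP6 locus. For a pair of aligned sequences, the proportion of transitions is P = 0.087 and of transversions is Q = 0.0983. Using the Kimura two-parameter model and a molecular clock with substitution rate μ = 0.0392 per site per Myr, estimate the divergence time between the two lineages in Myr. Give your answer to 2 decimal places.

2.73

Under the Kimura two-parameter model, d = −½ ln(1 − 2P − Q) − ¼ ln(1 − 2Q).
1 − 2P − Q = 0.7277, giving −½ ln(0.7277) = 0.158933.
1 − 2Q = 0.8034, giving −¼ ln(0.8034) = 0.054726.
d = 0.158933 + 0.054726 = 0.213659.
Under a molecular clock d = 2μt, so t = d/(2μ) = 0.213659 / (2 × 0.0392) = 2.73 Myr.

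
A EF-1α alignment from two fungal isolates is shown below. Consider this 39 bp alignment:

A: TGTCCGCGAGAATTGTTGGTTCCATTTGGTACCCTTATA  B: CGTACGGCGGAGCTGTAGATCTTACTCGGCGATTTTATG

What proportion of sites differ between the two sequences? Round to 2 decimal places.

The sequences differ at 20 of 39 positions.
p = 20/39 = 0.512820… ≈ 0.51 (to 2 d.p.).

0.51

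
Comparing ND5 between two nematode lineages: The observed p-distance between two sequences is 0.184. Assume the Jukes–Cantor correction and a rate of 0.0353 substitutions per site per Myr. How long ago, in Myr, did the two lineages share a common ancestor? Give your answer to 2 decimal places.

2.99

d = −(3/4) ln(1 − 4p/3) = −0.75 ln(1 − 0.245333) = −0.75 ln(0.754667)
  = −0.75 × (-0.281479) = 0.211109 substitutions/site.
Under a molecular clock d = 2μt, so t = d/(2μ) = 0.211109 / (2 × 0.0353) = 2.99 Myr.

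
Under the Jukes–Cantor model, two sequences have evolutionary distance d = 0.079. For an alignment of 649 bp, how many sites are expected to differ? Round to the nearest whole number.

49

Invert JC69: p = (3/4)(1 − e^(−4d/3)) = 0.75 × (1 − e^(-0.105333)) = 0.75 × (1 − 0.900025) = 0.074981.
Expected differing sites = pL ≈ 0.074981 × 649 = 48.662669 ≈ 49.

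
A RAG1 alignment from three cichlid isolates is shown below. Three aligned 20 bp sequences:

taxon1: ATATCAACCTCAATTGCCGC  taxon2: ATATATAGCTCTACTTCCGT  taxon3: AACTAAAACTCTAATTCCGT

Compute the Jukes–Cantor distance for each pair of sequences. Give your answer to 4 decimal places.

taxon1–taxon2: 7/20 sites differ → p = 0.35, d = −0.75 ln(1 − 0.466667) = 0.471457 ≈ 0.4715.
taxon1–taxon3: 8/20 sites differ → p = 0.4, d = −0.75 ln(1 − 0.533333) = 0.571605 ≈ 0.5716.
taxon2–taxon3: 5/20 sites differ → p = 0.25, d = −0.75 ln(1 − 0.333333) = 0.304098 ≈ 0.3041.

d(taxon1,taxon2) = 0.4715, d(taxon1,taxon3) = 0.5716, d(taxon2,taxon3) = 0.3041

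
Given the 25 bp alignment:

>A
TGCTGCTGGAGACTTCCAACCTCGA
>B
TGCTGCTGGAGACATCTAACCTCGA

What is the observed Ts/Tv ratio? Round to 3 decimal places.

Transitions are A↔G and C↔T; transversions are all other mismatches.
Transitions: 1. Transversions: 1.
R = 1/1 = 1.000.

1.000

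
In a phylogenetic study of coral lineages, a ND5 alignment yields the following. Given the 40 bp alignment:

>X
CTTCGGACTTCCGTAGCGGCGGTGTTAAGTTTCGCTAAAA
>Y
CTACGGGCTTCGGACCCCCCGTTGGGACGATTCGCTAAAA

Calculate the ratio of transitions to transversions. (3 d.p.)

0.083

Transitions are A↔G and C↔T; transversions are all other mismatches.
Transitions: 1. Transversions: 12.
R = 1/12 = 0.083333… ≈ 0.083 (to 3 d.p.).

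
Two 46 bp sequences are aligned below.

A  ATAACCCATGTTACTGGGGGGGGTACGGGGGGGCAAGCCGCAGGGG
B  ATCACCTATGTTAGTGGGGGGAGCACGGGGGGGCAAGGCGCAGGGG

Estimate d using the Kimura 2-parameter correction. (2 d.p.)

Of 46 sites, 3 differences are transitions and 3 are transversions, so P = 3/46 ≈ 0.065217 and Q = 3/46 ≈ 0.065217.
Under the Kimura two-parameter model, d = −½ ln(1 − 2P − Q) − ¼ ln(1 − 2Q).
1 − 2P − Q = 0.804349, giving −½ ln(0.804349) = 0.108861.
1 − 2Q = 0.869566, giving −¼ ln(0.869566) = 0.034940.
d = 0.108861 + 0.034940 = 0.143801.

0.14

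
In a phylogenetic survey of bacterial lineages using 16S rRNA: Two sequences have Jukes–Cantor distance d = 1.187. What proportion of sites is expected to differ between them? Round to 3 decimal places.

p = (3/4)(1 − e^(−4d/3)) = 0.75 × (1 − e^(-1.582667)) = 0.75 × (1 − 0.205426) = 0.595931.

0.596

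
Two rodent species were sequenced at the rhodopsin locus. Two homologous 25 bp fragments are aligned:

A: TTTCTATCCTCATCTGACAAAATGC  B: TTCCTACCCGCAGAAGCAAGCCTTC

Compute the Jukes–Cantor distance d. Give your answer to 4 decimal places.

0.7662

The sequences differ at 12 of 25 sites, so p = 12/25 = 0.48.
d = −(3/4) ln(1 − 4p/3) = −0.75 ln(1 − 0.64) = −0.75 ln(0.36)
  = −0.75 × (-1.021651) = 0.766238 substitutions/site.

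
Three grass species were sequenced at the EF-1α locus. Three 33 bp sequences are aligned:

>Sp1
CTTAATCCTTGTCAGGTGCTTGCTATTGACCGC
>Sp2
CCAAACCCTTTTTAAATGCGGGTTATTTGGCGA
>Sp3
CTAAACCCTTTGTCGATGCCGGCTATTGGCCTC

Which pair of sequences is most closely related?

Sp2 and Sp3

Sp1–Sp2: 14/33 differ, p = 0.424, d = 0.625.
Sp1–Sp3: 11/33 differ, p = 0.333, d = 0.441.
Sp2–Sp3: 10/33 differ, p = 0.303, d = 0.388.
The smallest distance is between Sp2 and Sp3.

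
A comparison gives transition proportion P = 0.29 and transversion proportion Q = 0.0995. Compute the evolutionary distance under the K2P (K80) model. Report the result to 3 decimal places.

Under the Kimura two-parameter model, d = −½ ln(1 − 2P − Q) − ¼ ln(1 − 2Q).
1 − 2P − Q = 0.3205, giving −½ ln(0.3205) = 0.568937.
1 − 2Q = 0.801, giving −¼ ln(0.801) = 0.055474.
d = 0.568937 + 0.055474 = 0.624411.

0.624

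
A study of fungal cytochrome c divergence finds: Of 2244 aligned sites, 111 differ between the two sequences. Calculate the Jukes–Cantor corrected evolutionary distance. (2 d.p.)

0.05

p = 111/2244 ≈ 0.049465.
d = −(3/4) ln(1 − 4p/3) = −0.75 ln(1 − 0.065953) = −0.75 ln(0.934047)
  = −0.75 × (-0.068229) = 0.051172 substitutions/site.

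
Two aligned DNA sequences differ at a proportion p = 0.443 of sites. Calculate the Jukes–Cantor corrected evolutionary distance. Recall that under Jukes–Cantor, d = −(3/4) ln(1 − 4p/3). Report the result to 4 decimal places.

d = −(3/4) ln(1 − 4p/3) = −0.75 ln(1 − 0.590667) = −0.75 ln(0.409333)
  = −0.75 × (-0.893226) = 0.669920 substitutions/site.

0.6699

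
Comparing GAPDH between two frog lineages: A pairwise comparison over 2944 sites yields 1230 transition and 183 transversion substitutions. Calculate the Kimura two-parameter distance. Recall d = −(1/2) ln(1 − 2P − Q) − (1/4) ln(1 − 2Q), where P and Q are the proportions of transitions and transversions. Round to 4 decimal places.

P = 1230/2944 ≈ 0.417799 and Q = 183/2944 ≈ 0.06216.
Under the Kimura two-parameter model, d = −½ ln(1 − 2P − Q) − ¼ ln(1 − 2Q).
1 − 2P − Q = 0.102242, giving −½ ln(0.102242) = 1.140206.
1 − 2Q = 0.87568, giving −¼ ln(0.87568) = 0.033189.
d = 1.140206 + 0.033189 = 1.173395.

1.1734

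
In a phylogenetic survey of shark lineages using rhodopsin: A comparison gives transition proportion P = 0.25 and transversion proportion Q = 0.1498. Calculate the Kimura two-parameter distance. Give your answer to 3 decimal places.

Under the Kimura two-parameter model, d = −½ ln(1 − 2P − Q) − ¼ ln(1 − 2Q).
1 − 2P − Q = 0.3502, giving −½ ln(0.3502) = 0.524625.
1 − 2Q = 0.7004, giving −¼ ln(0.7004) = 0.089026.
d = 0.524625 + 0.089026 = 0.613651.

0.614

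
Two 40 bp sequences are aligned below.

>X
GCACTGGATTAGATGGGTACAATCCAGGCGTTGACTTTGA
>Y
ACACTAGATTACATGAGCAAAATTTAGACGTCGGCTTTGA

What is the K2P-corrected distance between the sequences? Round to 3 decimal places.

0.373

Of 40 sites, 9 differences are transitions and 2 are transversions, so P = 9/40 = 0.225 and Q = 2/40 = 0.05.
Under the Kimura two-parameter model, d = −½ ln(1 − 2P − Q) − ¼ ln(1 − 2Q).
1 − 2P − Q = 0.5, giving −½ ln(0.5) = 0.346574.
1 − 2Q = 0.9, giving −¼ ln(0.9) = 0.026340.
d = 0.346574 + 0.026340 = 0.372914.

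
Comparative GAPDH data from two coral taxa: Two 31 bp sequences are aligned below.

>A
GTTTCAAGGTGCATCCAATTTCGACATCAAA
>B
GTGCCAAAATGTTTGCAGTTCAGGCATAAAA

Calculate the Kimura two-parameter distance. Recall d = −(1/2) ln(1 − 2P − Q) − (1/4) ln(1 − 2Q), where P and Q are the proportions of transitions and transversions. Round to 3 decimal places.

Of 31 sites, 7 differences are transitions and 5 are transversions, so P = 7/31 ≈ 0.225806 and Q = 5/31 ≈ 0.16129.
Under the Kimura two-parameter model, d = −½ ln(1 − 2P − Q) − ¼ ln(1 − 2Q).
1 − 2P − Q = 0.387098, giving −½ ln(0.387098) = 0.474539.
1 − 2Q = 0.67742, giving −¼ ln(0.67742) = 0.097366.
d = 0.474539 + 0.097366 = 0.571905.

0.572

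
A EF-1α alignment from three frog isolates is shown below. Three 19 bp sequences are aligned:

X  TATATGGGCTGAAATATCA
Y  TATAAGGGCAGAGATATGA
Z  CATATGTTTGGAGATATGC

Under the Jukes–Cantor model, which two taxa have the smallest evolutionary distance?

X and Y

X–Y: 4/19 differ, p = 0.211, d = 0.247.
X–Z: 8/19 differ, p = 0.421, d = 0.618.
Y–Z: 7/19 differ, p = 0.368, d = 0.507.
The smallest distance is between X and Y.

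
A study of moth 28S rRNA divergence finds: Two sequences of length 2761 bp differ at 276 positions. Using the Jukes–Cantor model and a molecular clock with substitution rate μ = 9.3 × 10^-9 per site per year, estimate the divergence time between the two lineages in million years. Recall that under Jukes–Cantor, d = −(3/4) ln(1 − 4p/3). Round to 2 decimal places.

5.77

p = 276/2761 ≈ 0.099964.
d = −(3/4) ln(1 − 4p/3) = −0.75 ln(1 − 0.133285) = −0.75 ln(0.866715)
  = −0.75 × (-0.143045) = 0.107284 substitutions/site.
Under a molecular clock d = 2μt, so t = d/(2μ) = 0.107284 / (2 × 9.3 × 10^-9) = 5.77 million years.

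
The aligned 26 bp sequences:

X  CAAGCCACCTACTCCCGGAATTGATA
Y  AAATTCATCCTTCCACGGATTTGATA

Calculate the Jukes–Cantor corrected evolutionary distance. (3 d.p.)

The sequences differ at 10 of 26 sites (1, 4, 5, 8, 10, 11, 12, 13, 15, 20), so p = 10/26 ≈ 0.384615.
d = −(3/4) ln(1 − 4p/3) = −0.75 ln(1 − 0.51282) = −0.75 ln(0.48718)
  = −0.75 × (-0.719122) = 0.539342 substitutions/site.

0.539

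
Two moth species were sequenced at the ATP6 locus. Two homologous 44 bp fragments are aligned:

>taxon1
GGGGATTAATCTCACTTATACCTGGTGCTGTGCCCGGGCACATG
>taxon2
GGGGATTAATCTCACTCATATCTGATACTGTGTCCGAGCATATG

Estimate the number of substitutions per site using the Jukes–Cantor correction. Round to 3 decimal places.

0.179

The sequences differ at 7 of 44 sites (17, 21, 25, 27, 33, 37, 41), so p = 7/44 ≈ 0.159091.
d = −(3/4) ln(1 − 4p/3) = −0.75 ln(1 − 0.212121) = −0.75 ln(0.787879)
  = −0.75 × (-0.238411) = 0.178808 substitutions/site.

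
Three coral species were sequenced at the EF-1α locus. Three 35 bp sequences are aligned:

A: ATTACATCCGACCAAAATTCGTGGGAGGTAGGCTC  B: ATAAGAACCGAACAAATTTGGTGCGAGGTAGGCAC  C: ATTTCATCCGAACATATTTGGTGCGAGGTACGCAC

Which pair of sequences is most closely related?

B and C

A–B: 8/35 differ, p = 0.229, d = 0.273.
A–C: 8/35 differ, p = 0.229, d = 0.273.
B–C: 6/35 differ, p = 0.171, d = 0.195.
The smallest distance is between B and C.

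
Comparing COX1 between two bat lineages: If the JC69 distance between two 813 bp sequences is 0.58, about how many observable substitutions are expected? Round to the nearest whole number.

328

Invert JC69: p = (3/4)(1 − e^(−4d/3)) = 0.75 × (1 − e^(-0.773333)) = 0.75 × (1 − 0.461472) = 0.403896.
Expected differing sites = pL ≈ 0.403896 × 813 = 328.367448 ≈ 328.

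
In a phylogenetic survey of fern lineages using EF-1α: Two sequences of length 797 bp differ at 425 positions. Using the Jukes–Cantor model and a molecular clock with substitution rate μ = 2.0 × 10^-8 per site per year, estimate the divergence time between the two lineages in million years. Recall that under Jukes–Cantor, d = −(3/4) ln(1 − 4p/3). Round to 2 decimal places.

23.27

p = 425/797 ≈ 0.53325.
d = −(3/4) ln(1 − 4p/3) = −0.75 ln(1 − 0.711) = −0.75 ln(0.289)
  = −0.75 × (-1.241329) = 0.930997 substitutions/site.
Under a molecular clock d = 2μt, so t = d/(2μ) = 0.930997 / (2 × 2.0 × 10^-8) = 23.27 million years.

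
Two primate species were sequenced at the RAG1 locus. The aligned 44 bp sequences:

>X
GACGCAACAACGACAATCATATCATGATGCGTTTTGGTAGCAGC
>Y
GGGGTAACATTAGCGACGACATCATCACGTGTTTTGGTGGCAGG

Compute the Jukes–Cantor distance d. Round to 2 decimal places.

0.50

The sequences differ at 16 of 44 sites, so p = 16/44 ≈ 0.363636.
d = −(3/4) ln(1 − 4p/3) = −0.75 ln(1 − 0.484848) = −0.75 ln(0.515152)
  = −0.75 × (-0.663293) = 0.497470 substitutions/site.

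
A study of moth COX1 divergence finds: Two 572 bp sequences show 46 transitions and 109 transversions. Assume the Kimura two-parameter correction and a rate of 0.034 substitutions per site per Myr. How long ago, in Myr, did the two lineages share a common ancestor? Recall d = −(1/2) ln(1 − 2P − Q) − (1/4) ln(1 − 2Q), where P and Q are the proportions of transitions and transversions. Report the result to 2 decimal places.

P = 46/572 ≈ 0.08042 and Q = 109/572 ≈ 0.190559.
Under the Kimura two-parameter model, d = −½ ln(1 − 2P − Q) − ¼ ln(1 − 2Q).
1 − 2P − Q = 0.648601, giving −½ ln(0.648601) = 0.216469.
1 − 2Q = 0.618882, giving −¼ ln(0.618882) = 0.119960.
d = 0.216469 + 0.119960 = 0.336429.
Under a molecular clock d = 2μt, so t = d/(2μ) = 0.336429 / (2 × 0.034) = 4.95 Myr.

4.95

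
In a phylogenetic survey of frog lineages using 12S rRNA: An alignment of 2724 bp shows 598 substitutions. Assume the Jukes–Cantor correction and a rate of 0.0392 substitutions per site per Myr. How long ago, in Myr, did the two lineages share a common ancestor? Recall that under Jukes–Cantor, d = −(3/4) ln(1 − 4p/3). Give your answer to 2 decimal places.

p = 598/2724 ≈ 0.21953.
d = −(3/4) ln(1 − 4p/3) = −0.75 ln(1 − 0.292707) = −0.75 ln(0.707293)
  = −0.75 × (-0.346310) = 0.259733 substitutions/site.
Under a molecular clock d = 2μt, so t = d/(2μ) = 0.259733 / (2 × 0.0392) = 3.31 Myr.

3.31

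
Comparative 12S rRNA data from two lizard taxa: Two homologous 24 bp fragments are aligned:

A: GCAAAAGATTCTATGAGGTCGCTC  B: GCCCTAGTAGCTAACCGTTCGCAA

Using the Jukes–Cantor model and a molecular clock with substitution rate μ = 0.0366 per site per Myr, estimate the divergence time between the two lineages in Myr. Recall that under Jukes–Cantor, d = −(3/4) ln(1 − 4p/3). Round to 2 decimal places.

11.26

The sequences differ at 12 of 24 sites, so p = 12/24 = 0.5.
d = −(3/4) ln(1 − 4p/3) = −0.75 ln(1 − 0.666667) = −0.75 ln(0.333333)
  = −0.75 × (-1.098613) = 0.823960 substitutions/site.
Under a molecular clock d = 2μt, so t = d/(2μ) = 0.823960 / (2 × 0.0366) = 11.26 Myr.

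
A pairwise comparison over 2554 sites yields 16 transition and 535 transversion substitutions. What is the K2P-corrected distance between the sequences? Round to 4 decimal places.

P = 16/2554 ≈ 0.006265 and Q = 535/2554 ≈ 0.209475.
Under the Kimura two-parameter model, d = −½ ln(1 − 2P − Q) − ¼ ln(1 − 2Q).
1 − 2P − Q = 0.777995, giving −½ ln(0.777995) = 0.125518.
1 − 2Q = 0.58105, giving −¼ ln(0.58105) = 0.135730.
d = 0.125518 + 0.135730 = 0.261248.

0.2612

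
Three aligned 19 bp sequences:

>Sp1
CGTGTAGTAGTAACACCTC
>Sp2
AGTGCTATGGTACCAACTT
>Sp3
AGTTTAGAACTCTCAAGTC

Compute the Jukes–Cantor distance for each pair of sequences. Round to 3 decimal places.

Sp1–Sp2: 8/19 sites differ → p ≈ 0.421053, d = −0.75 ln(1 − 0.561404) = 0.618132 ≈ 0.618.
Sp1–Sp3: 8/19 sites differ → p ≈ 0.421053, d = −0.75 ln(1 − 0.561404) = 0.618132 ≈ 0.618.
Sp2–Sp3: 11/19 sites differ → p ≈ 0.578947, d = −0.75 ln(1 − 0.771929) = 1.108574 ≈ 1.109.

d(Sp1,Sp2) = 0.618, d(Sp1,Sp3) = 0.618, d(Sp2,Sp3) = 1.109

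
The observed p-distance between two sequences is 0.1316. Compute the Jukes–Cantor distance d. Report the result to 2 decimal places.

0.14

d = −(3/4) ln(1 − 4p/3) = −0.75 ln(1 − 0.175467) = −0.75 ln(0.824533)
  = −0.75 × (-0.192938) = 0.144704 substitutions/site.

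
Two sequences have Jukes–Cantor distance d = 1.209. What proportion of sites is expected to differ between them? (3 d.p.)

0.600

p = (3/4)(1 − e^(−4d/3)) = 0.75 × (1 − e^(-1.612)) = 0.75 × (1 − 0.199488) = 0.600384.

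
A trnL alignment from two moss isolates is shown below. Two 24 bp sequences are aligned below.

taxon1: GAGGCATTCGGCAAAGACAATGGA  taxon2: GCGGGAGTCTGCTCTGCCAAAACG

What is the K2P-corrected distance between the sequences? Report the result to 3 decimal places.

0.886

Of 24 sites, 2 differences are transitions and 10 are transversions, so P = 2/24 ≈ 0.083333 and Q = 10/24 ≈ 0.416667.
Under the Kimura two-parameter model, d = −½ ln(1 − 2P − Q) − ¼ ln(1 − 2Q).
1 − 2P − Q = 0.416667, giving −½ ln(0.416667) = 0.437734.
1 − 2Q = 0.166666, giving −¼ ln(0.166666) = 0.447941.
d = 0.437734 + 0.447941 = 0.885675.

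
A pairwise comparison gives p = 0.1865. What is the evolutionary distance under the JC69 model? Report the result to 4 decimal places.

0.2144

d = −(3/4) ln(1 − 4p/3) = −0.75 ln(1 − 0.248667) = −0.75 ln(0.751333)
  = −0.75 × (-0.285906) = 0.214430 substitutions/site.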